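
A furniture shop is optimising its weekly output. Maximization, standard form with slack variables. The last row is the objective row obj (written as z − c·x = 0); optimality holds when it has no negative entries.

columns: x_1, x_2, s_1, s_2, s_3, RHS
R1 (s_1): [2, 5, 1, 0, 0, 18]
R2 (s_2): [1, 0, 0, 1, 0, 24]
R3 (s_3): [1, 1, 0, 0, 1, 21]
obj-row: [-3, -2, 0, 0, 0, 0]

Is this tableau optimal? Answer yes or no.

The obj-row has a negative entry -3 in column x_1, so it is not optimal.

no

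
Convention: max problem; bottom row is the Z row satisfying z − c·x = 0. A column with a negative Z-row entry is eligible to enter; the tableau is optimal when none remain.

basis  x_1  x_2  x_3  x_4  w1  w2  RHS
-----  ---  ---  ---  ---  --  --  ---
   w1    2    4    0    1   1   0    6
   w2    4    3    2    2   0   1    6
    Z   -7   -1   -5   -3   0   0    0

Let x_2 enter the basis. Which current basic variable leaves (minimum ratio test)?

w1

Column x_2 entries and ratios — w1: 6/4 = 3/2; w2: 6/3 = 2.
Smallest ratio is 3/2 in the row of w1, so w1 leaves.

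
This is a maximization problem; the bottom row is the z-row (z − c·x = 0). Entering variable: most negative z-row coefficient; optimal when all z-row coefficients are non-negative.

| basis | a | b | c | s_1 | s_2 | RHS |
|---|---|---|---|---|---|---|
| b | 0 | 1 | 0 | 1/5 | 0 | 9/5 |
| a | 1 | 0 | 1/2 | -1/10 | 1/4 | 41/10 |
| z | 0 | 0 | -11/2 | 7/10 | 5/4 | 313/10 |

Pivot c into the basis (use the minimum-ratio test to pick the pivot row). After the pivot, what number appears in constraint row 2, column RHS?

Ratio test on column c — row 1: entry 0 ≤ 0; row 2: (41/10)/(1/2) = 41/5. Minimum is 41/5 at row 2 (a leaves); pivot element 1/2.
Divide row 2 by 1/2; eliminate column c from the other rows.
In the new row 2, the RHS entry is the old entry divided by the pivot: (41/10)/(1/2) = 41/5.

41/5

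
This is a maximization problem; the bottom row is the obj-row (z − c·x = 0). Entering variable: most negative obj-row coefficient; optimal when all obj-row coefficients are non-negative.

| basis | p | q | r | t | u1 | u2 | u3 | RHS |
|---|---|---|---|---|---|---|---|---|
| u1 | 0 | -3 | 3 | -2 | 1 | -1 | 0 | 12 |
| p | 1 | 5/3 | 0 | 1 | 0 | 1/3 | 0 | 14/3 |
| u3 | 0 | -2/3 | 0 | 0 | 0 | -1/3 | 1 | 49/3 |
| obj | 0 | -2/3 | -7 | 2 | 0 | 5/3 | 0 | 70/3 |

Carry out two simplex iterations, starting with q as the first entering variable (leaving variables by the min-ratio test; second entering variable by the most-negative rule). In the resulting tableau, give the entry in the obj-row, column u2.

13/15

Ratio test on column q — row 1: entry -3 ≤ 0; row 2: (14/3)/(5/3) = 14/5; row 3: entry -2/3 ≤ 0. Minimum is 14/5 at row 2 (p leaves); pivot element 5/3.
Divide row 2 by 5/3; eliminate column q from the other rows.
Second iteration: most negative obj-row entry is -7 in column r, so r enters.
Ratio test on column r — row 1: (102/5)/3 = 34/5; row 2: entry 0 ≤ 0; row 3: entry 0 ≤ 0. Minimum is 34/5 at row 1 (u1 leaves); pivot element 3.
Divide row 1 by 3; eliminate column r from the other rows.
After both pivots, the entry at the obj-row, column u2 is 13/15.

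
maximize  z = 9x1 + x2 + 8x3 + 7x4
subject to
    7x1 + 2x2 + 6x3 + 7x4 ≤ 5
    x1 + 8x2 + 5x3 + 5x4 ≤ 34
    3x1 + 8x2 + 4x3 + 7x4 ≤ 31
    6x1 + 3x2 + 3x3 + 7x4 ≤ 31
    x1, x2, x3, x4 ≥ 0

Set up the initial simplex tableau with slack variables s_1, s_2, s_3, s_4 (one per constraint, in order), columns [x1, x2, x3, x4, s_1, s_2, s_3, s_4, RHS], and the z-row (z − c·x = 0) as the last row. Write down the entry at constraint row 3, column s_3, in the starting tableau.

Slack s_3 belongs to constraint 3; its column is the unit vector e_3, so the entry in row 3 is 1.

1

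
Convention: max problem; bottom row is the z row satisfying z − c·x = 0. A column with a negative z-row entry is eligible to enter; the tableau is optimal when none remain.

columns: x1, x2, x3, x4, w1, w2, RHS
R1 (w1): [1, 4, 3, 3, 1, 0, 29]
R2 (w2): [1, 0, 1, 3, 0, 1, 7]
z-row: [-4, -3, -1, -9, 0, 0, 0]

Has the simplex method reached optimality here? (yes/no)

no

The z-row has a negative entry -9 in column x4, so it is not optimal.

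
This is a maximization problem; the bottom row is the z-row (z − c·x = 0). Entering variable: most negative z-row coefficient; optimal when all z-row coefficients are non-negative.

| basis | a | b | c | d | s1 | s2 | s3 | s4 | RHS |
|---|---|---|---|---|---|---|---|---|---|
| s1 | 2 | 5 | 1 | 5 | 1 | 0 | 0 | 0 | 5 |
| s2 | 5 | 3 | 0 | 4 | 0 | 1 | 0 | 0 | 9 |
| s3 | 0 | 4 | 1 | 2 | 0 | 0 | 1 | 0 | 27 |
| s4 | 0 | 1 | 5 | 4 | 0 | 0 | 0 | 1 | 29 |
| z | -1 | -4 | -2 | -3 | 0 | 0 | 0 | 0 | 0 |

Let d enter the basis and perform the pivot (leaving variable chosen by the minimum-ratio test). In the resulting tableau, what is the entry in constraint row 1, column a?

2/5

Ratio test on column d — row 1: 5/5 = 1; row 2: 9/4 = 9/4; row 3: 27/2 = 27/2; row 4: 29/4 = 29/4. Minimum is 1 at row 1 (s1 leaves); pivot element 5.
Divide row 1 by 5; eliminate column d from the other rows.
In the new row 1, the a entry is the old entry divided by the pivot: 2/5 = 2/5.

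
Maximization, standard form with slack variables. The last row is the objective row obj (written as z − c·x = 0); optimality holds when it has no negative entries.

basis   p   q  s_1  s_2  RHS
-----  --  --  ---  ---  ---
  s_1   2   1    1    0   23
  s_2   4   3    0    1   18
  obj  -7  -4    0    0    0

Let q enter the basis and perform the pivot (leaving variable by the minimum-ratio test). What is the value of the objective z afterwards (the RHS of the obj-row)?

Ratio test on column q — row 1: 23/1 = 23; row 2: 18/3 = 6. Minimum is 6 at row 2 (s_2 leaves); pivot element 3.
Pivot on row 2; the obj-row RHS becomes 0 − (-4)·6 = 24.

24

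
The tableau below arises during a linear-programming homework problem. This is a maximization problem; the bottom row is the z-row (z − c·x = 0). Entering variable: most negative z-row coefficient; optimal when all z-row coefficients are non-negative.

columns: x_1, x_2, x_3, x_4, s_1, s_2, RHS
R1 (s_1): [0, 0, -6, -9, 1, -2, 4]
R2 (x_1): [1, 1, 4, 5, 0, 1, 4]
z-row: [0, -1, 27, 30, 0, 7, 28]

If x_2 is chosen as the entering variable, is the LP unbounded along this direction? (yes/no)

Column x_2 has positive entries in row(s) 2, so the ratio test bounds it — not unbounded.

no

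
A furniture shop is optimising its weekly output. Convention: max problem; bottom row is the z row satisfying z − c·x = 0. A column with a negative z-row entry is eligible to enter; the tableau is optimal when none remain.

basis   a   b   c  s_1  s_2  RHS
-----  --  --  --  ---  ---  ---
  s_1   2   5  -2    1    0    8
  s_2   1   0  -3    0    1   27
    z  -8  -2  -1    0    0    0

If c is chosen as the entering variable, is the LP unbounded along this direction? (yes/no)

Every constraint-row entry in column c is ≤ 0, so increasing c is unbounded.

yes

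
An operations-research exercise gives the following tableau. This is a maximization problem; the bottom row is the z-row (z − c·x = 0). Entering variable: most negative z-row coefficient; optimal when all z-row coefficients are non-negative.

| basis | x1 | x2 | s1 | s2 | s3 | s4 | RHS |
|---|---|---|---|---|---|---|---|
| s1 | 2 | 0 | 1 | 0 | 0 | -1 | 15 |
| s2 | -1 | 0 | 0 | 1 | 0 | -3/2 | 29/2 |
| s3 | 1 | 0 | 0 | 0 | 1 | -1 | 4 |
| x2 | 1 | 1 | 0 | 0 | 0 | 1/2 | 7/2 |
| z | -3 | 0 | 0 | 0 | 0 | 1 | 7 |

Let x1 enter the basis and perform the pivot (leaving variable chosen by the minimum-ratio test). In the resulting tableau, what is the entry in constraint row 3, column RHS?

1/2

Ratio test on column x1 — row 1: 15/2 = 15/2; row 2: entry -1 ≤ 0; row 3: 4/1 = 4; row 4: (7/2)/1 = 7/2. Minimum is 7/2 at row 4 (x2 leaves); pivot element 1.
Divide row 4 by 1; eliminate column x1 from the other rows.
Row 3 update in column RHS: 4 − 1·(7/2) = 1/2.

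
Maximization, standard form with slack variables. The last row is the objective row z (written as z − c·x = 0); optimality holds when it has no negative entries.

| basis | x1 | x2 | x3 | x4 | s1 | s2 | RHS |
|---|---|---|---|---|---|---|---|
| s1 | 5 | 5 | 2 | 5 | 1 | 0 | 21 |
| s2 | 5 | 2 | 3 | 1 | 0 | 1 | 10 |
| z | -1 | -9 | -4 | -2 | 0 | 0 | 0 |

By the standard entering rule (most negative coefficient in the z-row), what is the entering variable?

x2

Negative z-row entries: x1: -1, x2: -9, x3: -4, x4: -2.
The most negative is -9 in column x2, so x2 enters.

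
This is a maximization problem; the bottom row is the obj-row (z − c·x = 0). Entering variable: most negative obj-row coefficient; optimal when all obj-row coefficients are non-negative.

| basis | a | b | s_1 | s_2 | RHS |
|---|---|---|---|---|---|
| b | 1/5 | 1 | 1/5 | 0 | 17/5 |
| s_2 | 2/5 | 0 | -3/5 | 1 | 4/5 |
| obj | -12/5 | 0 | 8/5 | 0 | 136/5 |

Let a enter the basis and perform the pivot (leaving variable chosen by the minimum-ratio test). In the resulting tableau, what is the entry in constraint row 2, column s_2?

5/2

Ratio test on column a — row 1: (17/5)/(1/5) = 17; row 2: (4/5)/(2/5) = 2. Minimum is 2 at row 2 (s_2 leaves); pivot element 2/5.
Divide row 2 by 2/5; eliminate column a from the other rows.
In the new row 2, the s_2 entry is the old entry divided by the pivot: 1/(2/5) = 5/2.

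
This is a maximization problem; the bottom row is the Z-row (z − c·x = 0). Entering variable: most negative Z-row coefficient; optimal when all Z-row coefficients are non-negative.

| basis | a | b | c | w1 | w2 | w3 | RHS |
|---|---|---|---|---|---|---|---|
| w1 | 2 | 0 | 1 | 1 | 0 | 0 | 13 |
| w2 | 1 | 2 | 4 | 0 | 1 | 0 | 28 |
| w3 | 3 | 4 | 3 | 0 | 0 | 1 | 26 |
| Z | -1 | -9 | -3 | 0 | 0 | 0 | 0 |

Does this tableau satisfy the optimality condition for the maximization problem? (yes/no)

The Z-row has a negative entry -9 in column b, so it is not optimal.

no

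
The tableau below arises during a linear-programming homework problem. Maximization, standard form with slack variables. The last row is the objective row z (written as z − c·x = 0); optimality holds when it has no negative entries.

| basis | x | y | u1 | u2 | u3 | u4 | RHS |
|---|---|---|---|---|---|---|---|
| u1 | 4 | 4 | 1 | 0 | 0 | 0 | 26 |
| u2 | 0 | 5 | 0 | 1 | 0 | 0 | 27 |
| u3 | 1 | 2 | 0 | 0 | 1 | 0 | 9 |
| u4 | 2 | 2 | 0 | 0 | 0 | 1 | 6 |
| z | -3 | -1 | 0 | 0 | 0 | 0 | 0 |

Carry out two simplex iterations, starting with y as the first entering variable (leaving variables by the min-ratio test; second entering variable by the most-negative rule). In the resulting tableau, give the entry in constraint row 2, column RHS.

Ratio test on column y — row 1: 26/4 = 13/2; row 2: 27/5 = 27/5; row 3: 9/2 = 9/2; row 4: 6/2 = 3. Minimum is 3 at row 4 (u4 leaves); pivot element 2.
Divide row 4 by 2; eliminate column y from the other rows.
Second iteration: most negative z-row entry is -2 in column x, so x enters.
Ratio test on column x — row 1: entry 0 ≤ 0; row 2: entry -5 ≤ 0; row 3: entry -1 ≤ 0; row 4: 3/1 = 3. Minimum is 3 at row 4 (y leaves); pivot element 1.
Divide row 4 by 1; eliminate column x from the other rows.
After both pivots, the entry at constraint row 2, column RHS is 27.

27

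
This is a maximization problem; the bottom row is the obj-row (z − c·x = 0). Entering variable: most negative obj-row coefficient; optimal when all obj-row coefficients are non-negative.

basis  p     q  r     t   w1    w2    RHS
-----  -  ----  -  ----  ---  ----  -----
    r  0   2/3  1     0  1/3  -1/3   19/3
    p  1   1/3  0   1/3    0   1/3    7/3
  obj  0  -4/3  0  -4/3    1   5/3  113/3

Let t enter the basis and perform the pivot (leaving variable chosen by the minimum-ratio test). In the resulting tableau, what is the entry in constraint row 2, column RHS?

7

Ratio test on column t — row 1: entry 0 ≤ 0; row 2: (7/3)/(1/3) = 7. Minimum is 7 at row 2 (p leaves); pivot element 1/3.
Divide row 2 by 1/3; eliminate column t from the other rows.
In the new row 2, the RHS entry is the old entry divided by the pivot: (7/3)/(1/3) = 7.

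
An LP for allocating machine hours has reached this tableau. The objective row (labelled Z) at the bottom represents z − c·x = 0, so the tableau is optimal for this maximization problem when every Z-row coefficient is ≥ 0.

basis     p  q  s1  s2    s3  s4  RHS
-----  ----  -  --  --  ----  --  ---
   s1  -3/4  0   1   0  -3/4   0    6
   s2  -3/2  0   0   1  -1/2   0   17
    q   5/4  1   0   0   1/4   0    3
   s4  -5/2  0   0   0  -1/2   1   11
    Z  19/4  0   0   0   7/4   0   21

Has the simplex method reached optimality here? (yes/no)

Every Z-row coefficient is ≥ 0, so the tableau is optimal.

yes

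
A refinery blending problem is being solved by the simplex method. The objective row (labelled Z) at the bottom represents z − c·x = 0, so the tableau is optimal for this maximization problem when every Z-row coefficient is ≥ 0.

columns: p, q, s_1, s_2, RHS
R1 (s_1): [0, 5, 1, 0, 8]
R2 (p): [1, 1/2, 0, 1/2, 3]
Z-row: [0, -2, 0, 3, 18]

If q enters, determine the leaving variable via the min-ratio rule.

s_1

Column q entries and ratios — s_1: 8/5 = 8/5; p: 3/(1/2) = 6.
Smallest ratio is 8/5 in the row of s_1, so s_1 leaves.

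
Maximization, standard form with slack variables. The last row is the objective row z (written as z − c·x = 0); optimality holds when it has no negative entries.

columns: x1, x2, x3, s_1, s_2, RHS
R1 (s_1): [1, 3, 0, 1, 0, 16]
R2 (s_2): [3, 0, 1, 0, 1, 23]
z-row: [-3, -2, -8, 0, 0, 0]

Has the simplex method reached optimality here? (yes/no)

no

The z-row has a negative entry -8 in column x3, so it is not optimal.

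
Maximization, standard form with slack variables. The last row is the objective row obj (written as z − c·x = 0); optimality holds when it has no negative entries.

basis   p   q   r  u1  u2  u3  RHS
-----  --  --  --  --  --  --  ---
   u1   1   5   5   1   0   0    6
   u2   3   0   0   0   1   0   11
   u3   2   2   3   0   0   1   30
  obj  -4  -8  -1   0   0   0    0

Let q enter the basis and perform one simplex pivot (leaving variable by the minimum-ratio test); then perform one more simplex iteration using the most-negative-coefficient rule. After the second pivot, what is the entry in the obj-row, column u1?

8/5

Ratio test on column q — row 1: 6/5 = 6/5; row 2: entry 0 ≤ 0; row 3: 30/2 = 15. Minimum is 6/5 at row 1 (u1 leaves); pivot element 5.
Divide row 1 by 5; eliminate column q from the other rows.
Second iteration: most negative obj-row entry is -12/5 in column p, so p enters.
Ratio test on column p — row 1: (6/5)/(1/5) = 6; row 2: 11/3 = 11/3; row 3: (138/5)/(8/5) = 69/4. Minimum is 11/3 at row 2 (u2 leaves); pivot element 3.
Divide row 2 by 3; eliminate column p from the other rows.
After both pivots, the entry at the obj-row, column u1 is 8/5.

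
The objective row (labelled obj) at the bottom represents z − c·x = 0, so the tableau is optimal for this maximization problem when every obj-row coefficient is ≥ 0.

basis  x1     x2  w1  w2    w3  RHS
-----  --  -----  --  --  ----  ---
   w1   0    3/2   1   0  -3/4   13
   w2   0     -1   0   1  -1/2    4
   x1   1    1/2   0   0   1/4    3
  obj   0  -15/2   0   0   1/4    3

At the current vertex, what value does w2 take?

w2 is basic (row 2); its value is the RHS of that row, 4.

4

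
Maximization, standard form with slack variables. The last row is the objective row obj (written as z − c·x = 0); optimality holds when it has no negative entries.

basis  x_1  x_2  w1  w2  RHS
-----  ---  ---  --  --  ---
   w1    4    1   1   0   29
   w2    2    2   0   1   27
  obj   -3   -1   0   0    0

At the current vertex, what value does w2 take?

w2 is basic (row 2); its value is the RHS of that row, 27.

27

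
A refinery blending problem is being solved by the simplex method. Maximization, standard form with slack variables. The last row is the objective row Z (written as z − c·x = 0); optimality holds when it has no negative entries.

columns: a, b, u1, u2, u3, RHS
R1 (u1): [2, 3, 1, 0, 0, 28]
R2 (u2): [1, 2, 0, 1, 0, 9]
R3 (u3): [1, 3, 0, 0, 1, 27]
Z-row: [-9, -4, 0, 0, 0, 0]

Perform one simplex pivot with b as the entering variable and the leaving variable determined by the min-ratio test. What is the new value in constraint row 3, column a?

-1/2

Ratio test on column b — row 1: 28/3 = 28/3; row 2: 9/2 = 9/2; row 3: 27/3 = 9. Minimum is 9/2 at row 2 (u2 leaves); pivot element 2.
Divide row 2 by 2; eliminate column b from the other rows.
Row 3 update in column a: 1 − 3·(1/2) = -1/2.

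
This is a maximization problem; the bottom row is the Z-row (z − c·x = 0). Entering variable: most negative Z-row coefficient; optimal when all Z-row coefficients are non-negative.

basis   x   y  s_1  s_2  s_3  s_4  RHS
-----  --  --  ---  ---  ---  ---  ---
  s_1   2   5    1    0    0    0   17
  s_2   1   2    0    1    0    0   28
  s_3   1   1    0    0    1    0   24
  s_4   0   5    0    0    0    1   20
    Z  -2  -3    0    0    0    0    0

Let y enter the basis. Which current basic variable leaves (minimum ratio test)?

Column y entries and ratios — s_1: 17/5 = 17/5; s_2: 28/2 = 14; s_3: 24/1 = 24; s_4: 20/5 = 4.
Smallest ratio is 17/5 in the row of s_1, so s_1 leaves.

s_1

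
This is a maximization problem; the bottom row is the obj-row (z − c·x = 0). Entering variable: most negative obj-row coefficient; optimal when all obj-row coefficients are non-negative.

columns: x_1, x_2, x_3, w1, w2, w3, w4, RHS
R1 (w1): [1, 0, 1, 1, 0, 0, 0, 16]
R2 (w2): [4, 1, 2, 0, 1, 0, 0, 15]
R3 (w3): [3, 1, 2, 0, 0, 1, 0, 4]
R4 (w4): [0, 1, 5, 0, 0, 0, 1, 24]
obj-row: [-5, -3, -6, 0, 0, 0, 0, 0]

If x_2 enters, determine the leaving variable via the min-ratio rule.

Column x_2 entries and ratios — w1: 0 ≤ 0, skip; w2: 15/1 = 15; w3: 4/1 = 4; w4: 24/1 = 24.
Smallest ratio is 4 in the row of w3, so w3 leaves.

w3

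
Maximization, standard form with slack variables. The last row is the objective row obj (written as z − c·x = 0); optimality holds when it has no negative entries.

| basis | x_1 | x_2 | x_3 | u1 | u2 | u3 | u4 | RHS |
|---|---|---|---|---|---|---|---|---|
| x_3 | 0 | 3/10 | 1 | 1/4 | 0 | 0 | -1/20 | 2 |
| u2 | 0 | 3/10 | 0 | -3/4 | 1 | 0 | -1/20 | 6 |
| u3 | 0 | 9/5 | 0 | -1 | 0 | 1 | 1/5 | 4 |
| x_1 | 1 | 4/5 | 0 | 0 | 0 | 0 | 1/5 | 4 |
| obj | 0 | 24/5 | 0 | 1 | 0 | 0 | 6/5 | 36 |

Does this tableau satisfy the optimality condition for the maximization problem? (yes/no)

yes

Every obj-row coefficient is ≥ 0, so the tableau is optimal.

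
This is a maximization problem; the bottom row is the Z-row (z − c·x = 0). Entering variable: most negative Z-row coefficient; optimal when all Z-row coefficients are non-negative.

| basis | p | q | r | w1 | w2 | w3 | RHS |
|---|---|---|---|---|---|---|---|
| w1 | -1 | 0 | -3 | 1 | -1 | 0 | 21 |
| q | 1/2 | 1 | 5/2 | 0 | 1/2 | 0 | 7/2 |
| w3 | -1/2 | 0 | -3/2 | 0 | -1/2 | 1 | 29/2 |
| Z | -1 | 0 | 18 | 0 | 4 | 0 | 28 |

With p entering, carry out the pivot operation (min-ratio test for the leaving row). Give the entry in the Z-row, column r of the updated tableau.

Ratio test on column p — row 1: entry -1 ≤ 0; row 2: (7/2)/(1/2) = 7; row 3: entry -1/2 ≤ 0. Minimum is 7 at row 2 (q leaves); pivot element 1/2.
Divide row 2 by 1/2; eliminate column p from the other rows.
Z-row update in column r: 18 − (-1)·5 = 23.

23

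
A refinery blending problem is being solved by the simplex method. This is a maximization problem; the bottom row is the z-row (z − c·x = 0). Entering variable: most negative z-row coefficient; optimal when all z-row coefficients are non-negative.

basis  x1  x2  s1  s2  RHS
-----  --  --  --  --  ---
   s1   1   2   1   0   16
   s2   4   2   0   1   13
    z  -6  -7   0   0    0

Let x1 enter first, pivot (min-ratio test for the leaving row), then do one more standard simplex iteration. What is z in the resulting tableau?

Ratio test on column x1 — row 1: 16/1 = 16; row 2: 13/4 = 13/4. Minimum is 13/4 at row 2 (s2 leaves); pivot element 4.
Pivot on row 2; the z-row RHS becomes 0 − (-6)·(13/4) = 39/2.
Next entering variable (most negative z-row entry -4): x2.
Ratio test on column x2 — row 1: (51/4)/(3/2) = 17/2; row 2: (13/4)/(1/2) = 13/2. Minimum is 13/2 at row 2 (x1 leaves); pivot element 1/2.
After the second pivot the z-row RHS is 39/2 − (-4)·(13/2) = 91/2.

91/2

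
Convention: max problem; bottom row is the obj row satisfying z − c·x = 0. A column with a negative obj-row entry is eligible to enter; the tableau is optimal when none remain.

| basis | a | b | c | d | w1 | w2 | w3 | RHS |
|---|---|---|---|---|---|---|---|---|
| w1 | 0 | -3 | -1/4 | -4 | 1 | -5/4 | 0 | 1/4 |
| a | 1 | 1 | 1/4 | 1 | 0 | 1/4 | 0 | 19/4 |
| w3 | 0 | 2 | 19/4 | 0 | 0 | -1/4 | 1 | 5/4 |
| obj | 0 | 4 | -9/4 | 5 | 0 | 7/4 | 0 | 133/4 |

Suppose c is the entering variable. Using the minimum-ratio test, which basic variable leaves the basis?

w3

Column c entries and ratios — w1: -1/4 ≤ 0, skip; a: (19/4)/(1/4) = 19; w3: (5/4)/(19/4) = 5/19.
Smallest ratio is 5/19 in the row of w3, so w3 leaves.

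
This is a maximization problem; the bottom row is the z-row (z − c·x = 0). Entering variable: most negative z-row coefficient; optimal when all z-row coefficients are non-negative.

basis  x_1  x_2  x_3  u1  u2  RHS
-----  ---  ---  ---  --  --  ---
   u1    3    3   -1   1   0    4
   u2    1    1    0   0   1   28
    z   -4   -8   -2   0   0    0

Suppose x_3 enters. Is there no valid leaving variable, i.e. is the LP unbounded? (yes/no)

yes

Every constraint-row entry in column x_3 is ≤ 0, so increasing x_3 is unbounded.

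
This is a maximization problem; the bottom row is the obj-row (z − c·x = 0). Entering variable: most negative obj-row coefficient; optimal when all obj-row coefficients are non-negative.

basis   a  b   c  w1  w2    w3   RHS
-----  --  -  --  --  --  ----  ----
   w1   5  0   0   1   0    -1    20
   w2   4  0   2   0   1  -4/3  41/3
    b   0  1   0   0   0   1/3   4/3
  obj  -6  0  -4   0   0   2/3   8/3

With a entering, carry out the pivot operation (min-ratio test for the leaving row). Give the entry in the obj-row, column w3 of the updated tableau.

Ratio test on column a — row 1: 20/5 = 4; row 2: (41/3)/4 = 41/12; row 3: entry 0 ≤ 0. Minimum is 41/12 at row 2 (w2 leaves); pivot element 4.
Divide row 2 by 4; eliminate column a from the other rows.
obj-row update in column w3: 2/3 − (-6)·(-1/3) = -4/3.

-4/3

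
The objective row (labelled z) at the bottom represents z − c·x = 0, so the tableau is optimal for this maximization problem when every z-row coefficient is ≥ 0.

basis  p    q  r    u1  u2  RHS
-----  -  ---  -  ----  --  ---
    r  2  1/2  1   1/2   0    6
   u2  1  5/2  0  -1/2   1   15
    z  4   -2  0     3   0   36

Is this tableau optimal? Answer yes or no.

no

The z-row has a negative entry -2 in column q, so it is not optimal.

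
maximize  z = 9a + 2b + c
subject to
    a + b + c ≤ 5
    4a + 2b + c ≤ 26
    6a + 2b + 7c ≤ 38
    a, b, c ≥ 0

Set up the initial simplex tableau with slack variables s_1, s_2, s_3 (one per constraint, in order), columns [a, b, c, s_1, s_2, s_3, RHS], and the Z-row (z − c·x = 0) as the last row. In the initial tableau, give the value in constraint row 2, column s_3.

Slack s_3 belongs to constraint 3; its column is the unit vector e_3, so the entry in row 2 is 0.

0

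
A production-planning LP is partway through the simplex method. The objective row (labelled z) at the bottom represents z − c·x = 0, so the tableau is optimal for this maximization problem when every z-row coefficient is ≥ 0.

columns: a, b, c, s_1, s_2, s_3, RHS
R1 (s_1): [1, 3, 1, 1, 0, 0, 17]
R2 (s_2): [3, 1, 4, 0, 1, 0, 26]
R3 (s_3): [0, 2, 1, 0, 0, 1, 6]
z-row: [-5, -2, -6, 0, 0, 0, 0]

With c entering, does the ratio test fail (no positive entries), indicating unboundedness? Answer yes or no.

Column c has positive entries in row(s) 1, 2, 3, so the ratio test bounds it — not unbounded.

no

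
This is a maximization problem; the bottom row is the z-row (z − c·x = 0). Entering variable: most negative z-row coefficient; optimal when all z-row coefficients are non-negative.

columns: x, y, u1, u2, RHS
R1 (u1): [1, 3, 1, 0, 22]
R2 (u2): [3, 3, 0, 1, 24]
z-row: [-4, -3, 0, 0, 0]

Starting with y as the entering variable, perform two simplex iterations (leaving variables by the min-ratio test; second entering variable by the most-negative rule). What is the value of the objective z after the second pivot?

25

Ratio test on column y — row 1: 22/3 = 22/3; row 2: 24/3 = 8. Minimum is 22/3 at row 1 (u1 leaves); pivot element 3.
Pivot on row 1; the z-row RHS becomes 0 − (-3)·(22/3) = 22.
Next entering variable (most negative z-row entry -3): x.
Ratio test on column x — row 1: (22/3)/(1/3) = 22; row 2: 2/2 = 1. Minimum is 1 at row 2 (u2 leaves); pivot element 2.
After the second pivot the z-row RHS is 22 − (-3)·1 = 25.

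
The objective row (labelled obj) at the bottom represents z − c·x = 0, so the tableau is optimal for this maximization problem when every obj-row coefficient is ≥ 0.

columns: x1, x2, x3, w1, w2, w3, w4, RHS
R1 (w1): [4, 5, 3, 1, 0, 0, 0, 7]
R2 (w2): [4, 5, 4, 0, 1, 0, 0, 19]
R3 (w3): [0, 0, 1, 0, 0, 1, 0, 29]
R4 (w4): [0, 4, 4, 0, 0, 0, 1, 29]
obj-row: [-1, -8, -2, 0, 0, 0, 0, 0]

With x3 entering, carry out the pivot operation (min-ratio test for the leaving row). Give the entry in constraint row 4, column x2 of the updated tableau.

-8/3

Ratio test on column x3 — row 1: 7/3 = 7/3; row 2: 19/4 = 19/4; row 3: 29/1 = 29; row 4: 29/4 = 29/4. Minimum is 7/3 at row 1 (w1 leaves); pivot element 3.
Divide row 1 by 3; eliminate column x3 from the other rows.
Row 4 update in column x2: 4 − 4·(5/3) = -8/3.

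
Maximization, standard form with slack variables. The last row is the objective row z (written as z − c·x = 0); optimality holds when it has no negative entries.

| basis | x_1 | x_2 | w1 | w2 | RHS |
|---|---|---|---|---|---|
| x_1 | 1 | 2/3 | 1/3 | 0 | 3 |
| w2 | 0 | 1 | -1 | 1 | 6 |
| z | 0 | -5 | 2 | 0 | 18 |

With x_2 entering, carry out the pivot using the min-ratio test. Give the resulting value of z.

81/2

Ratio test on column x_2 — row 1: 3/(2/3) = 9/2; row 2: 6/1 = 6. Minimum is 9/2 at row 1 (x_1 leaves); pivot element 2/3.
Pivot on row 1; the z-row RHS becomes 18 − (-5)·(9/2) = 81/2.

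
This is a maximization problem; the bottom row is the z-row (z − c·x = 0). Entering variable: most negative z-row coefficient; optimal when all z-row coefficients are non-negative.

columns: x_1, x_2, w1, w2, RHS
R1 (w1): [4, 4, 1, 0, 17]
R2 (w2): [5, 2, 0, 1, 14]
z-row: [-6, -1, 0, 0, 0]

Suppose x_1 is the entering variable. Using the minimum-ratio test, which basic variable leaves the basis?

Column x_1 entries and ratios — w1: 17/4 = 17/4; w2: 14/5 = 14/5.
Smallest ratio is 14/5 in the row of w2, so w2 leaves.

w2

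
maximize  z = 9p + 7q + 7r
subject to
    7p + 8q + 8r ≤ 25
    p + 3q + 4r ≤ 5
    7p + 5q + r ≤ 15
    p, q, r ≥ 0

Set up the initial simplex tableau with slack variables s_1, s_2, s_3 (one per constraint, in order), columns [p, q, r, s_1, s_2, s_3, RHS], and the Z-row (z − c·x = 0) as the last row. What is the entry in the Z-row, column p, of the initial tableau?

The Z-row carries the negated objective coefficients: the p entry is -9.

-9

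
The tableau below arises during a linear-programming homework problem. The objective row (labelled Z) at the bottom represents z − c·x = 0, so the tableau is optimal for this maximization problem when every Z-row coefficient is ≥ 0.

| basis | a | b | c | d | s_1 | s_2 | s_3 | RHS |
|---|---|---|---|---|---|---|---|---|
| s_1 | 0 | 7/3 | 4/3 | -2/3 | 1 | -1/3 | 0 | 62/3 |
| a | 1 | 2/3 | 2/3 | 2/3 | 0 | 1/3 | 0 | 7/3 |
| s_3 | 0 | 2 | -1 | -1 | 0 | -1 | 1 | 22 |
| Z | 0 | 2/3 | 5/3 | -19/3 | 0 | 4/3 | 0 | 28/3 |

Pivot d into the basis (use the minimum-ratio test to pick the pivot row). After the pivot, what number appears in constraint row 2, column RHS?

7/2

Ratio test on column d — row 1: entry -2/3 ≤ 0; row 2: (7/3)/(2/3) = 7/2; row 3: entry -1 ≤ 0. Minimum is 7/2 at row 2 (a leaves); pivot element 2/3.
Divide row 2 by 2/3; eliminate column d from the other rows.
In the new row 2, the RHS entry is the old entry divided by the pivot: (7/3)/(2/3) = 7/2.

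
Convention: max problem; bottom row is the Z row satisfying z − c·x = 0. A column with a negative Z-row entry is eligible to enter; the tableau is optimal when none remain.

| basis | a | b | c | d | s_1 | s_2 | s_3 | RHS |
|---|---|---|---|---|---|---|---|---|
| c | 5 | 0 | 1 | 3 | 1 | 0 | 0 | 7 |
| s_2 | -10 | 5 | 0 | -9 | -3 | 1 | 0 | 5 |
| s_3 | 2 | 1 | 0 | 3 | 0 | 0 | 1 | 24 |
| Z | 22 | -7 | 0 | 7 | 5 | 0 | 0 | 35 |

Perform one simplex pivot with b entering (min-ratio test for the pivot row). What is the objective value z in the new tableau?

Ratio test on column b — row 1: entry 0 ≤ 0; row 2: 5/5 = 1; row 3: 24/1 = 24. Minimum is 1 at row 2 (s_2 leaves); pivot element 5.
Pivot on row 2; the Z-row RHS becomes 35 − (-7)·1 = 42.

42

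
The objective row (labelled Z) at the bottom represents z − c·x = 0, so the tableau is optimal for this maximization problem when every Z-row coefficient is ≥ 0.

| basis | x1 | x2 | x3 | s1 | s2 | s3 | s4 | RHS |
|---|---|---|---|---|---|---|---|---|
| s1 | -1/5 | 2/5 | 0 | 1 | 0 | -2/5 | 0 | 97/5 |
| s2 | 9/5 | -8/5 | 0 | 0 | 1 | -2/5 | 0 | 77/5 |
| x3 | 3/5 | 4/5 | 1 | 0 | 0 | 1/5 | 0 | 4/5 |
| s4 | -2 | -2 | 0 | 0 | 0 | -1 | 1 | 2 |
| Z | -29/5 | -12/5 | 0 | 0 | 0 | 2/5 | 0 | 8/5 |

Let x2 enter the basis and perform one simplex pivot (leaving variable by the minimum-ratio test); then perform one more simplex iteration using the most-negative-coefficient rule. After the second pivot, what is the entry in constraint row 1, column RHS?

Ratio test on column x2 — row 1: (97/5)/(2/5) = 97/2; row 2: entry -8/5 ≤ 0; row 3: (4/5)/(4/5) = 1; row 4: entry -2 ≤ 0. Minimum is 1 at row 3 (x3 leaves); pivot element 4/5.
Divide row 3 by 4/5; eliminate column x2 from the other rows.
Second iteration: most negative Z-row entry is -4 in column x1, so x1 enters.
Ratio test on column x1 — row 1: entry -1/2 ≤ 0; row 2: 17/3 = 17/3; row 3: 1/(3/4) = 4/3; row 4: entry -1/2 ≤ 0. Minimum is 4/3 at row 3 (x2 leaves); pivot element 3/4.
Divide row 3 by 3/4; eliminate column x1 from the other rows.
After both pivots, the entry at constraint row 1, column RHS is 59/3.

59/3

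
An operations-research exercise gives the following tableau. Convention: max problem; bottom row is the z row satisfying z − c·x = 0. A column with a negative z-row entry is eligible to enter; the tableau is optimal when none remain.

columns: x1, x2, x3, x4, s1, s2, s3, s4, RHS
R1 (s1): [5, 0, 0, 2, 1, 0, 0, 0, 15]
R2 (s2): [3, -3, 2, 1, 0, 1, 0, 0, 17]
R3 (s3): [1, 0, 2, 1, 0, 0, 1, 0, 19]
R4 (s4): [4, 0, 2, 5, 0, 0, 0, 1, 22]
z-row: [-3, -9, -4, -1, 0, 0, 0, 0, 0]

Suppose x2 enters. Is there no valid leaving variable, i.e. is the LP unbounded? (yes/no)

yes

Every constraint-row entry in column x2 is ≤ 0, so increasing x2 is unbounded.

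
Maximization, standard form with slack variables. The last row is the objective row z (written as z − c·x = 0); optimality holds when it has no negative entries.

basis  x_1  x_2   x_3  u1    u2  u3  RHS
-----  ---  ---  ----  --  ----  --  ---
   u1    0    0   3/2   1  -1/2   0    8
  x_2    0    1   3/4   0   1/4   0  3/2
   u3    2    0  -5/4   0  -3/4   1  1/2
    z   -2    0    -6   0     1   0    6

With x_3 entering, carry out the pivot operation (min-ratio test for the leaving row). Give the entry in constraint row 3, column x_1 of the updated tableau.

2

Ratio test on column x_3 — row 1: 8/(3/2) = 16/3; row 2: (3/2)/(3/4) = 2; row 3: entry -5/4 ≤ 0. Minimum is 2 at row 2 (x_2 leaves); pivot element 3/4.
Divide row 2 by 3/4; eliminate column x_3 from the other rows.
Row 3 update in column x_1: 2 − (-5/4)·0 = 2.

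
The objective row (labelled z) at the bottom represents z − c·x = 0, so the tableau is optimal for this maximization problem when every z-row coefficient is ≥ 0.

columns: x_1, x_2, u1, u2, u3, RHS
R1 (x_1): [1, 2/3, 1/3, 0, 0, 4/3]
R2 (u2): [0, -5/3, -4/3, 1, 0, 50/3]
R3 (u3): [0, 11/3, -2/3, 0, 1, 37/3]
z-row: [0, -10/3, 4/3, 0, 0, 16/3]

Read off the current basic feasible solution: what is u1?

0

u1 is not in the basis, so in the current basic feasible solution u1 = 0.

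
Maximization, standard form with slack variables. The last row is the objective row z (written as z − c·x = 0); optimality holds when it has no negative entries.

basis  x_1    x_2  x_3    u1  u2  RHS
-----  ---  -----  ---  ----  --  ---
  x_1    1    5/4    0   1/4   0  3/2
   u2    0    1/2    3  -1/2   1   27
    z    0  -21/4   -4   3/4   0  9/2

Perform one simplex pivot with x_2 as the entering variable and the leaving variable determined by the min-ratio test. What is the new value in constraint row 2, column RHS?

Ratio test on column x_2 — row 1: (3/2)/(5/4) = 6/5; row 2: 27/(1/2) = 54. Minimum is 6/5 at row 1 (x_1 leaves); pivot element 5/4.
Divide row 1 by 5/4; eliminate column x_2 from the other rows.
Row 2 update in column RHS: 27 − (1/2)·(6/5) = 132/5.

132/5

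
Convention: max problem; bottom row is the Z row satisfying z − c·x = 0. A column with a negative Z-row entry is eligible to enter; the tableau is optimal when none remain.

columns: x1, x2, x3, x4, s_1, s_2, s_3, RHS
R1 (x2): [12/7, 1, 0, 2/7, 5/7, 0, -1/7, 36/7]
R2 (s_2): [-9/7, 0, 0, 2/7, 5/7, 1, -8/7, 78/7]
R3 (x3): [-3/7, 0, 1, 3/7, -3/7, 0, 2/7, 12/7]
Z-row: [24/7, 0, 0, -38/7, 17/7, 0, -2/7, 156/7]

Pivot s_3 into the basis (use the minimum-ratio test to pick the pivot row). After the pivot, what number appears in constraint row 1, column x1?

Ratio test on column s_3 — row 1: entry -1/7 ≤ 0; row 2: entry -8/7 ≤ 0; row 3: (12/7)/(2/7) = 6. Minimum is 6 at row 3 (x3 leaves); pivot element 2/7.
Divide row 3 by 2/7; eliminate column s_3 from the other rows.
Row 1 update in column x1: 12/7 − (-1/7)·(-3/2) = 3/2.

3/2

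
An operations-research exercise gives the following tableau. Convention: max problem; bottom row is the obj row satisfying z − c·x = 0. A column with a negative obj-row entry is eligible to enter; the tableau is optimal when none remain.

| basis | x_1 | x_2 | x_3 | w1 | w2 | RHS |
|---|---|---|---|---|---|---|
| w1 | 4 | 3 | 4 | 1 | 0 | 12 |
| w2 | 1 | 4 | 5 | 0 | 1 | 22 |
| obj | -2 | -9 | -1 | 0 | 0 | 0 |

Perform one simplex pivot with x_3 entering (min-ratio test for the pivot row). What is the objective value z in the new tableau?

3

Ratio test on column x_3 — row 1: 12/4 = 3; row 2: 22/5 = 22/5. Minimum is 3 at row 1 (w1 leaves); pivot element 4.
Pivot on row 1; the obj-row RHS becomes 0 − (-1)·3 = 3.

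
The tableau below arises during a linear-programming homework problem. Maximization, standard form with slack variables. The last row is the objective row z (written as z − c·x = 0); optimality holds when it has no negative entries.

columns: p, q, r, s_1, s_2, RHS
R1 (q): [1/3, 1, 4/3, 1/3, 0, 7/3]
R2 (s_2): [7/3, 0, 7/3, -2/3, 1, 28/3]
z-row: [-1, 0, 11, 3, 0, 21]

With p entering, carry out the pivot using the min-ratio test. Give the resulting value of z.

25

Ratio test on column p — row 1: (7/3)/(1/3) = 7; row 2: (28/3)/(7/3) = 4. Minimum is 4 at row 2 (s_2 leaves); pivot element 7/3.
Pivot on row 2; the z-row RHS becomes 21 − (-1)·4 = 25.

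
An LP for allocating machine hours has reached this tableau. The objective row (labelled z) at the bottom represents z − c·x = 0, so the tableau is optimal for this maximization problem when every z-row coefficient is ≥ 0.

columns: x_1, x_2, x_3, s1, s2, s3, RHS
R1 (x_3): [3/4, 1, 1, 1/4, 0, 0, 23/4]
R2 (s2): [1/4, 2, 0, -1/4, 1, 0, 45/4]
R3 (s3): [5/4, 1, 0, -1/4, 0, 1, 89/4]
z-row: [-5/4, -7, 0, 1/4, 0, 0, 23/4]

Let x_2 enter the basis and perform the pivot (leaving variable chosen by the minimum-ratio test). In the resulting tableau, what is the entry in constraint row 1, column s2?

-1/2

Ratio test on column x_2 — row 1: (23/4)/1 = 23/4; row 2: (45/4)/2 = 45/8; row 3: (89/4)/1 = 89/4. Minimum is 45/8 at row 2 (s2 leaves); pivot element 2.
Divide row 2 by 2; eliminate column x_2 from the other rows.
Row 1 update in column s2: 0 − 1·(1/2) = -1/2.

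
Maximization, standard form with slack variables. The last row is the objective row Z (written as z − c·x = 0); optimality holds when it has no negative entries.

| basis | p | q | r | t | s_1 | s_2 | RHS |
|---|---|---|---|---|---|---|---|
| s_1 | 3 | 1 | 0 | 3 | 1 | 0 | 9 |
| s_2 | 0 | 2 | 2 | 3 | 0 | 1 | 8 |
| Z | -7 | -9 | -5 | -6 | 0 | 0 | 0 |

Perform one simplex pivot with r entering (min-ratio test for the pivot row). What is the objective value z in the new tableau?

Ratio test on column r — row 1: entry 0 ≤ 0; row 2: 8/2 = 4. Minimum is 4 at row 2 (s_2 leaves); pivot element 2.
Pivot on row 2; the Z-row RHS becomes 0 − (-5)·4 = 20.

20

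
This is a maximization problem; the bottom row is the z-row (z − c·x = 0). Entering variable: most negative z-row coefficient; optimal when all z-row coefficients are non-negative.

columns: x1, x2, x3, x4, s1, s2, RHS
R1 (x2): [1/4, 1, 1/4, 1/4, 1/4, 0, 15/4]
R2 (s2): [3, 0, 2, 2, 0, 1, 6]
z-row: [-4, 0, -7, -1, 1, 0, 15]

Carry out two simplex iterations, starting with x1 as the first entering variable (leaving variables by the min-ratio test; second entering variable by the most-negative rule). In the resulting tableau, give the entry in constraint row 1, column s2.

Ratio test on column x1 — row 1: (15/4)/(1/4) = 15; row 2: 6/3 = 2. Minimum is 2 at row 2 (s2 leaves); pivot element 3.
Divide row 2 by 3; eliminate column x1 from the other rows.
Second iteration: most negative z-row entry is -13/3 in column x3, so x3 enters.
Ratio test on column x3 — row 1: (13/4)/(1/12) = 39; row 2: 2/(2/3) = 3. Minimum is 3 at row 2 (x1 leaves); pivot element 2/3.
Divide row 2 by 2/3; eliminate column x3 from the other rows.
After both pivots, the entry at constraint row 1, column s2 is -1/8.

-1/8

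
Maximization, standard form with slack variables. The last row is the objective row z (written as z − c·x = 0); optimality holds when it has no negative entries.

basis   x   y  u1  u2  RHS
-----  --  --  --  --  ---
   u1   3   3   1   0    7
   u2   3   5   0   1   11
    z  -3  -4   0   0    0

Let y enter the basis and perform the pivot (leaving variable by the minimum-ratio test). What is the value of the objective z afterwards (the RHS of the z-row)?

44/5

Ratio test on column y — row 1: 7/3 = 7/3; row 2: 11/5 = 11/5. Minimum is 11/5 at row 2 (u2 leaves); pivot element 5.
Pivot on row 2; the z-row RHS becomes 0 − (-4)·(11/5) = 44/5.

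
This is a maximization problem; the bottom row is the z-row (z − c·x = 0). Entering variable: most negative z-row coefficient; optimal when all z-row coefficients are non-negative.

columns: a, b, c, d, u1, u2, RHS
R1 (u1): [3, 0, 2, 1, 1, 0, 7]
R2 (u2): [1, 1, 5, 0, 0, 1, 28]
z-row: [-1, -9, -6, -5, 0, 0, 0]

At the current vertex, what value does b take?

0

b is not in the basis, so in the current basic feasible solution b = 0.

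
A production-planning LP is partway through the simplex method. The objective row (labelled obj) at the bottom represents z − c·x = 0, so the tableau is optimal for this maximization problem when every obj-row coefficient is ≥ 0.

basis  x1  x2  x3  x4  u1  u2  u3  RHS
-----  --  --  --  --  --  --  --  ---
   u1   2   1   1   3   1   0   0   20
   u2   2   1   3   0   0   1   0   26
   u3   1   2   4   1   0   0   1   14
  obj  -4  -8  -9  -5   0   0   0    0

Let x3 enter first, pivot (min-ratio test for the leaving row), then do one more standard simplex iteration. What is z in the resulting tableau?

Ratio test on column x3 — row 1: 20/1 = 20; row 2: 26/3 = 26/3; row 3: 14/4 = 7/2. Minimum is 7/2 at row 3 (u3 leaves); pivot element 4.
Pivot on row 3; the obj-row RHS becomes 0 − (-9)·(7/2) = 63/2.
Next entering variable (most negative obj-row entry -7/2): x2.
Ratio test on column x2 — row 1: (33/2)/(1/2) = 33; row 2: entry -1/2 ≤ 0; row 3: (7/2)/(1/2) = 7. Minimum is 7 at row 3 (x3 leaves); pivot element 1/2.
After the second pivot the obj-row RHS is 63/2 − (-7/2)·7 = 56.

56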